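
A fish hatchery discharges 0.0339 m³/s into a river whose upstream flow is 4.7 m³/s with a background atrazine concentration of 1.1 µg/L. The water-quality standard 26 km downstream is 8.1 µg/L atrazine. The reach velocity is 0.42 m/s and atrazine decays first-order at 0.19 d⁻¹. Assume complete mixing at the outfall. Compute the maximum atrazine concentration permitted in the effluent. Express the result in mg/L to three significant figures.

1.14 mg/L

1.1 µg/L = 0.0011 mg/L.
8.1 µg/L = 0.0081 mg/L.
Travel time to the compliance point: t = 2.6e+04/0.42 = 6.19e+04 s = 0.7165 d; decay factor exp(−0.19·0.7165) = 0.8727.
So the concentration just after mixing may be at most 0.0081/0.8727 = 0.009281 mg/L.
Mass balance: 0.009281·4.734 = 0.0339·Cₑ + 4.7·0.0011.
Cₑ = (0.04394 − 0.00517) / 0.0339 = 1.144 mg/L.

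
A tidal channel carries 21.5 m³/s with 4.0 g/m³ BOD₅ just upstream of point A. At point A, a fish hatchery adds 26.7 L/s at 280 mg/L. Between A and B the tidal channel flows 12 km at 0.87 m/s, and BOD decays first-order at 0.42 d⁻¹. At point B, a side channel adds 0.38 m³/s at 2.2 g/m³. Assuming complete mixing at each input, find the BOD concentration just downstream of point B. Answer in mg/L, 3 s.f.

26.7 L/s = 0.0267 m³/s.
After input A: C = (21.5·4 + 0.0267·280) / 21.53 = 4.342 mg/L.
Over the 12 km reach to input B (t = 1.379e+04 s = 0.1596 d), decay gives C = 4.342·exp(−0.42·0.1596) = 4.061 mg/L.
After input B: C = (21.53·4.061 + 0.38·2.2) / 21.91 = 4.028 mg/L.

4.03 mg/L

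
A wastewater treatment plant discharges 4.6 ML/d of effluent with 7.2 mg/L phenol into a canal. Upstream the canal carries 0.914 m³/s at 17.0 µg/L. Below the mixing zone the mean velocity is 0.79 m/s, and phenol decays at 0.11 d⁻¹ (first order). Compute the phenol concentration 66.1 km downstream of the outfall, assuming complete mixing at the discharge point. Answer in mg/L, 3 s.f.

4.6 ML/d = 0.05324 m³/s.
17.0 µg/L = 0.017 mg/L.
After complete mixing, C₀ = (0.05324·7.2 + 0.914·0.017) / 0.9672 = 0.4124 mg/L.
Travel time t = 6.61e+04 m / 0.79 m/s = 8.367e+04 s = 0.9684 d.
C = 0.4124·exp(−0.11·0.9684) = 0.4124·0.899 = 0.3707 mg/L.

0.371 mg/L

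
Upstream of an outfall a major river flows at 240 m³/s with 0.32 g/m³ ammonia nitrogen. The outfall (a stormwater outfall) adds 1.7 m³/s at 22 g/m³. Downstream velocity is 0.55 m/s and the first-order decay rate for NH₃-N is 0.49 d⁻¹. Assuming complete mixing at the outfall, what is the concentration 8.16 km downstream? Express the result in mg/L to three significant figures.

0.434 mg/L

After complete mixing, C₀ = (1.7·22 + 240·0.32) / 241.7 = 0.4725 mg/L.
Travel time t = 8160 m / 0.55 m/s = 1.484e+04 s = 0.1717 d.
C = 0.4725·exp(−0.49·0.1717) = 0.4725·0.9193 = 0.4344 mg/L.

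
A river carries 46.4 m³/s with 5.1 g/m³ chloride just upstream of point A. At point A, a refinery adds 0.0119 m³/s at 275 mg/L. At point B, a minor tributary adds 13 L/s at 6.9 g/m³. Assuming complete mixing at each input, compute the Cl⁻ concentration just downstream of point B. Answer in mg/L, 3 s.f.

After input A: C = (46.4·5.1 + 0.0119·275) / 46.41 = 5.169 mg/L.
13 L/s = 0.013 m³/s.
After input B: C = (46.41·5.169 + 0.013·6.9) / 46.42 = 5.17 mg/L.

5.17 mg/L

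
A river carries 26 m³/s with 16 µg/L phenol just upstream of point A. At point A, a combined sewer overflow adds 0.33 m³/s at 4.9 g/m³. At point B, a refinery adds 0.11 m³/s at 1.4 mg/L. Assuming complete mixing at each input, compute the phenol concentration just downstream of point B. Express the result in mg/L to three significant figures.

16 µg/L = 0.016 mg/L.
After input A: C = (26·0.016 + 0.33·4.9) / 26.33 = 0.07721 mg/L.
After input B: C = (26.33·0.07721 + 0.11·1.4) / 26.44 = 0.08272 mg/L.

0.0827 mg/L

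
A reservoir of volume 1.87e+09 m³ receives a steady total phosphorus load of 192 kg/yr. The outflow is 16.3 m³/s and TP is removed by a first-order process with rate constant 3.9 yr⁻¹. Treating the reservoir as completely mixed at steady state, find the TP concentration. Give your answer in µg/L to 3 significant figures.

0.0246 µg/L

Outflow Q = 16.3 m³/s × 3.156e+07 s/yr = 5.144e+08 m³/yr.
Steady-state CSTR mass balance: W = Q·C + k·V·C, so C = W/(Q + kV).
Q + kV = 5.144e+08 + 3.9·1.87e+09 = 7.807e+09 m³/yr.
C = 192/7.807e+09 = 2.459e-08 kg/m³ = 2.459e-05 mg/L = 0.02459 µg/L.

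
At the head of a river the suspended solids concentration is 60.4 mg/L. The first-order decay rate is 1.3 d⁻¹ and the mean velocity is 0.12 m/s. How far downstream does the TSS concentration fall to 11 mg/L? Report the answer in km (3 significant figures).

13.6 km

From C = C₀·e^(−kt), t = ln(C₀/C)/k = ln(60.4/11)/1.3 = 1.703/1.3 = 1.31 d.
Distance = v·t = 0.12 m/s × 1.132e+05 s = 1.358e+04 m = 13.58 km.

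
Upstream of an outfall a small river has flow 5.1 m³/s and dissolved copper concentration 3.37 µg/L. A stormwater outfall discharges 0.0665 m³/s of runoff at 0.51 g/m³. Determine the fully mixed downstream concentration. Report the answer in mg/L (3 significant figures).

0.00989 mg/L

3.37 µg/L = 0.00337 mg/L.
By mass balance at complete mixing, C = (0.0665·0.51 + 5.1·0.00337) / (0.0665 + 5.1) = 0.0511/5.166 = 0.009891 mg/L.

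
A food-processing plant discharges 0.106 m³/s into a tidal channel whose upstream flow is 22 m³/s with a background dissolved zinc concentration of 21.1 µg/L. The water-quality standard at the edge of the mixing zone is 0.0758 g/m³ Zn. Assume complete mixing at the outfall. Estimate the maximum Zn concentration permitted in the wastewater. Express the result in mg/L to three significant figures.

21.1 µg/L = 0.0211 mg/L.
Mass balance: 0.0758·22.11 = 0.106·Cₑ + 22·0.0211.
Cₑ = (1.676 − 0.4642) / 0.106 = 11.43 mg/L.

11.4 mg/L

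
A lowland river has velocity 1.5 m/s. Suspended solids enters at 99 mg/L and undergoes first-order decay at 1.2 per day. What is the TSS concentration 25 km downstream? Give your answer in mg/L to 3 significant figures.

78.5 mg/L

Travel time t = 25 km / 1.5 m/s = 2.5e+04/1.5 = 1.667e+04 s = 0.1929 d.
First-order decay: C = 99·exp(−1.2·0.1929) = 99·0.7934 = 78.54 mg/L.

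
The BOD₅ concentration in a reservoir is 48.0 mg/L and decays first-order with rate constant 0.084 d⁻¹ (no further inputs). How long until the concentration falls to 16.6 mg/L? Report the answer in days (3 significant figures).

t = ln(C₀/C)/k = ln(48.0/16.6)/0.084 = 1.062/0.084 = 12.64 d.

12.6 d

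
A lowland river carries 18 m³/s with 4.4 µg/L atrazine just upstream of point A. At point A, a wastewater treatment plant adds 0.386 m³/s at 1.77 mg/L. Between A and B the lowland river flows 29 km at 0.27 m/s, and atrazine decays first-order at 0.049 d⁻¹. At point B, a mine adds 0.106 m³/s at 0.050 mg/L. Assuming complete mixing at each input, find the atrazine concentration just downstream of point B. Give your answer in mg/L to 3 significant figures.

0.0391 mg/L

4.4 µg/L = 0.0044 mg/L.
After input A: C = (18·0.0044 + 0.386·1.77) / 18.39 = 0.04147 mg/L.
Over the 29 km reach to input B (t = 1.074e+05 s = 1.243 d), decay gives C = 0.04147·exp(−0.049·1.243) = 0.03902 mg/L.
After input B: C = (18.39·0.03902 + 0.106·0.05) / 18.49 = 0.03908 mg/L.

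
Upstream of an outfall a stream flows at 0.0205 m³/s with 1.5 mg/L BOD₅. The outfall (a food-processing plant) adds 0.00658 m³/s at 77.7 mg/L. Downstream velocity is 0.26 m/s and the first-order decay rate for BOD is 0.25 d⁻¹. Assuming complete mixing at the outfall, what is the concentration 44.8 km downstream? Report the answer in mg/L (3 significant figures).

After complete mixing, C₀ = (0.00658·77.7 + 0.0205·1.5) / 0.02708 = 20.02 mg/L.
Travel time t = 4.48e+04 m / 0.26 m/s = 1.723e+05 s = 1.994 d.
C = 20.02·exp(−0.25·1.994) = 20.02·0.6074 = 12.16 mg/L.

12.2 mg/L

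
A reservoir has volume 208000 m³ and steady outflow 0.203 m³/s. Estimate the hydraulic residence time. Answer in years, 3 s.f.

0.0325 yr

Q = 0.203 m³/s × 3.156e+07 s/yr = 6.406e+06 m³/yr.
Hydraulic residence time τ = V/Q = 208000/6.406e+06 = 0.03247 yr.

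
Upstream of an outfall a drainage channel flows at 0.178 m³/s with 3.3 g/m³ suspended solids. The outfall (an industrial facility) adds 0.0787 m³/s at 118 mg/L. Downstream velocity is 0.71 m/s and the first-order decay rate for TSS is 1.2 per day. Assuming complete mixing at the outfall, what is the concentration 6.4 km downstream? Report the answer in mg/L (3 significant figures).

33.9 mg/L

After complete mixing, C₀ = (0.0787·118 + 0.178·3.3) / 0.2567 = 38.47 mg/L.
Travel time t = 6400 m / 0.71 m/s = 9014 s = 0.1043 d.
C = 38.47·exp(−1.2·0.1043) = 38.47·0.8823 = 33.94 mg/L.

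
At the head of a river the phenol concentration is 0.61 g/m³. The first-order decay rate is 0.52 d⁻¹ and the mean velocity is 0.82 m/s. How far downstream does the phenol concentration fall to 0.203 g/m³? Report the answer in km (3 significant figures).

150 km

From C = C₀·e^(−kt), t = ln(C₀/C)/k = ln(0.61/0.203)/0.52 = 1.1/0.52 = 2.116 d.
Distance = v·t = 0.82 m/s × 1.828e+05 s = 1.499e+05 m = 149.9 km.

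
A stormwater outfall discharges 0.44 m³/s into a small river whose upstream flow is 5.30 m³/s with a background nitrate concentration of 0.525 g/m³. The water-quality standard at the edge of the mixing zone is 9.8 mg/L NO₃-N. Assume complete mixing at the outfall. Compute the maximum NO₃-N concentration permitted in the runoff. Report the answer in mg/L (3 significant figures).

Mass balance: 9.8·5.74 = 0.44·Cₑ + 5.3·0.525.
Cₑ = (56.25 − 2.783) / 0.44 = 121.5 mg/L.

122 mg/L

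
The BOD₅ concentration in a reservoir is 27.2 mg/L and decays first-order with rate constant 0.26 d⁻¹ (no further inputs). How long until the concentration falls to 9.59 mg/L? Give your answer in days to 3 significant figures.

4.01 d

t = ln(C₀/C)/k = ln(27.2/9.59)/0.26 = 1.042/0.26 = 4.01 d.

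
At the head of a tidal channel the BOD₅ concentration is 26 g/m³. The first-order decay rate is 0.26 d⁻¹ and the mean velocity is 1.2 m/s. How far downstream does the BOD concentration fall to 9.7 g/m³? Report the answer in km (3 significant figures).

393 km

From C = C₀·e^(−kt), t = ln(C₀/C)/k = ln(26/9.7)/0.26 = 0.986/0.26 = 3.792 d.
Distance = v·t = 1.2 m/s × 3.276e+05 s = 3.932e+05 m = 393.2 km.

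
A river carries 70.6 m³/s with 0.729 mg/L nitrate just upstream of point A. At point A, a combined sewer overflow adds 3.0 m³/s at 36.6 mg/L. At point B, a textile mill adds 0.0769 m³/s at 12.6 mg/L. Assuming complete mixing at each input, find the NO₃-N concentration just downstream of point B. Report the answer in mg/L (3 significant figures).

2.20 mg/L

After input A: C = (70.6·0.729 + 3·36.6) / 73.6 = 2.191 mg/L.
After input B: C = (73.6·2.191 + 0.0769·12.6) / 73.68 = 2.202 mg/L.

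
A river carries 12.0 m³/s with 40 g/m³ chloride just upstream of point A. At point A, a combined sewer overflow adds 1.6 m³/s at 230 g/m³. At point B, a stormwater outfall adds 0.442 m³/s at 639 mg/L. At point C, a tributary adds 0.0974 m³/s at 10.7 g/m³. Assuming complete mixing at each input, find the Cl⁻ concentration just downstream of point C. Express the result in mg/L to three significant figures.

After input A: C = (12·40 + 1.6·230) / 13.6 = 62.35 mg/L.
After input B: C = (13.6·62.35 + 0.442·639) / 14.04 = 80.5 mg/L.
After input C: C = (14.04·80.5 + 0.0974·10.7) / 14.14 = 80.02 mg/L.

80.0 mg/L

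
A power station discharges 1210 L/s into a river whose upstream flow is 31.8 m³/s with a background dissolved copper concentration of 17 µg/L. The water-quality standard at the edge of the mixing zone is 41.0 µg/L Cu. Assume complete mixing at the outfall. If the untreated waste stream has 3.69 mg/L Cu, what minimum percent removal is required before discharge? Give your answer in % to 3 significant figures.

81.8 %

1210 L/s = 1.21 m³/s.
17 µg/L = 0.017 mg/L.
41.0 µg/L = 0.041 mg/L.
Mass balance: 0.041·33.01 = 1.21·Cₑ + 31.8·0.017.
Cₑ = (1.353 − 0.5406) / 1.21 = 0.6717 mg/L.
Required removal = 1 − 0.6717/3.69 = 81.8 %.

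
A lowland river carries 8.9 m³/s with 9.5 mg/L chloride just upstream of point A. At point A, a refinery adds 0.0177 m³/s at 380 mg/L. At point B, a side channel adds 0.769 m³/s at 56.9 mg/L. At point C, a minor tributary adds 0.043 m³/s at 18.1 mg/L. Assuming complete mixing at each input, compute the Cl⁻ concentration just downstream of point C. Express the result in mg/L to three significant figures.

After input A: C = (8.9·9.5 + 0.0177·380) / 8.918 = 10.24 mg/L.
After input B: C = (8.918·10.24 + 0.769·56.9) / 9.687 = 13.94 mg/L.
After input C: C = (9.687·13.94 + 0.043·18.1) / 9.73 = 13.96 mg/L.

14.0 mg/L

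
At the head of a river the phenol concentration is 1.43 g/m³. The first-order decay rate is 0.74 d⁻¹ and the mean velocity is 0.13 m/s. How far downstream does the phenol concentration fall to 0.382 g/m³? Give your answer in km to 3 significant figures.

From C = C₀·e^(−kt), t = ln(C₀/C)/k = ln(1.43/0.382)/0.74 = 1.32/0.74 = 1.784 d.
Distance = v·t = 0.13 m/s × 1.541e+05 s = 2.004e+04 m = 20.04 km.

20.0 km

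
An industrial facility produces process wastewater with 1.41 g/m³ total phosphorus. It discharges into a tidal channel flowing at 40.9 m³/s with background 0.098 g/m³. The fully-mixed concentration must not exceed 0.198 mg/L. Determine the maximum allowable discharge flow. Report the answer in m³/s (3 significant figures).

Mass balance at complete mixing: C_std·(Q_w + Q_r) = Q_w·C_e + Q_r·C_b.
Rearranging, Q_w = Q_r·(C_std − C_b)/(C_e − C_std) = 40.9·(0.198 − 0.098) / (1.41 − 0.198) = 3.375 m³/s.

3.37 m³/s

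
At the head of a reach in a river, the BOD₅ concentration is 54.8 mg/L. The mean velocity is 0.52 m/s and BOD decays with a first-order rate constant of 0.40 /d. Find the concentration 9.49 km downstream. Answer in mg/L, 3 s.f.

50.4 mg/L

Travel time t = 9.49 km / 0.52 m/s = 9490/0.52 = 1.825e+04 s = 0.2112 d.
First-order decay: C = 54.8·exp(−0.40·0.2112) = 54.8·0.919 = 50.36 mg/L.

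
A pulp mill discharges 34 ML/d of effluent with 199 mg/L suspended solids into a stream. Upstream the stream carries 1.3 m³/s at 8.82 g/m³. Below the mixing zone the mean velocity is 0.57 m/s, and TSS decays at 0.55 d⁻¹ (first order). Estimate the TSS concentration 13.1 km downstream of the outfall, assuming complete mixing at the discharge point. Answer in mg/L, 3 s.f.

34 ML/d = 0.3935 m³/s.
After complete mixing, C₀ = (0.3935·199 + 1.3·8.82) / 1.694 = 53.01 mg/L.
Travel time t = 1.31e+04 m / 0.57 m/s = 2.298e+04 s = 0.266 d.
C = 53.01·exp(−0.55·0.266) = 53.01·0.8639 = 45.8 mg/L.

45.8 mg/L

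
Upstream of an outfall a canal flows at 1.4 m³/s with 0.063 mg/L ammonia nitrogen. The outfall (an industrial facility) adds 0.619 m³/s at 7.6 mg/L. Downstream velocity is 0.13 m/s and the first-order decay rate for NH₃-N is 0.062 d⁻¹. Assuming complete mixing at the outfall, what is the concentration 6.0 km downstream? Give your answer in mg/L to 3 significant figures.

2.30 mg/L

After complete mixing, C₀ = (0.619·7.6 + 1.4·0.063) / 2.019 = 2.374 mg/L.
Travel time t = 6000 m / 0.13 m/s = 4.615e+04 s = 0.5342 d.
C = 2.374·exp(−0.062·0.5342) = 2.374·0.9674 = 2.296 mg/L.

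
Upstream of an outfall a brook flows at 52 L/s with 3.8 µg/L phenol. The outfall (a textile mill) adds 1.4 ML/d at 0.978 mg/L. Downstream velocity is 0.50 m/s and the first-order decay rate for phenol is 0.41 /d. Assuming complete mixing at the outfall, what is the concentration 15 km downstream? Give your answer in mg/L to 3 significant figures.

1.4 ML/d = 0.0162 m³/s.
52 L/s = 0.052 m³/s.
3.8 µg/L = 0.0038 mg/L.
After complete mixing, C₀ = (0.0162·0.978 + 0.052·0.0038) / 0.0682 = 0.2352 mg/L.
Travel time t = 1.5e+04 m / 0.50 m/s = 3e+04 s = 0.3472 d.
C = 0.2352·exp(−0.41·0.3472) = 0.2352·0.8673 = 0.204 mg/L.

0.204 mg/L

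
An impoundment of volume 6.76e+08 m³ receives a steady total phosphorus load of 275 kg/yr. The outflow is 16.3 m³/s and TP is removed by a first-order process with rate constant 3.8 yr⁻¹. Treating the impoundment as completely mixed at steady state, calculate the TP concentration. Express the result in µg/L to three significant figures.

0.0892 µg/L

Outflow Q = 16.3 m³/s × 3.156e+07 s/yr = 5.144e+08 m³/yr.
Steady-state CSTR mass balance: W = Q·C + k·V·C, so C = W/(Q + kV).
Q + kV = 5.144e+08 + 3.8·6.76e+08 = 3.083e+09 m³/yr.
C = 275/3.083e+09 = 8.919e-08 kg/m³ = 8.919e-05 mg/L = 0.08919 µg/L.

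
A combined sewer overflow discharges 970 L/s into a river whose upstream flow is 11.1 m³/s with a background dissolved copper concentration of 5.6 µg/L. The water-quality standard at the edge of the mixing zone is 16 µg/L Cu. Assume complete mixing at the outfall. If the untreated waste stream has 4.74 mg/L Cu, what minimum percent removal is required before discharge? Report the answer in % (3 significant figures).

970 L/s = 0.97 m³/s.
5.6 µg/L = 0.0056 mg/L.
16 µg/L = 0.016 mg/L.
Mass balance: 0.016·12.07 = 0.97·Cₑ + 11.1·0.0056.
Cₑ = (0.1931 − 0.06216) / 0.97 = 0.135 mg/L.
Required removal = 1 − 0.135/4.74 = 97.15 %.

97.2 %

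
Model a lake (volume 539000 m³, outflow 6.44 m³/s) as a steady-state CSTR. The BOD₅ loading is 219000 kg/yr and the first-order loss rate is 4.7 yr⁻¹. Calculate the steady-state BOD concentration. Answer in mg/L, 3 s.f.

Outflow Q = 6.44 m³/s × 3.156e+07 s/yr = 2.032e+08 m³/yr.
Steady-state CSTR mass balance: W = Q·C + k·V·C, so C = W/(Q + kV).
Q + kV = 2.032e+08 + 4.7·539000 = 2.058e+08 m³/yr.
C = 219000/2.058e+08 = 0.001064 kg/m³ = 1.064 mg/L.

1.06 mg/L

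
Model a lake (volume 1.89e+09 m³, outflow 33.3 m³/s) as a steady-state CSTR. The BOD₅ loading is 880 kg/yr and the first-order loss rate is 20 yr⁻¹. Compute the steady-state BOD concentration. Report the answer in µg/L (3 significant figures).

Outflow Q = 33.3 m³/s × 3.156e+07 s/yr = 1.051e+09 m³/yr.
Steady-state CSTR mass balance: W = Q·C + k·V·C, so C = W/(Q + kV).
Q + kV = 1.051e+09 + 20·1.89e+09 = 3.885e+10 m³/yr.
C = 880/3.885e+10 = 2.265e-08 kg/m³ = 2.265e-05 mg/L = 0.02265 µg/L.

0.0227 µg/L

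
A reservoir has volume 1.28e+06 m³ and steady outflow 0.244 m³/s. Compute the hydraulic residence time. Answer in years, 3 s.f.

Q = 0.244 m³/s × 3.156e+07 s/yr = 7.7e+06 m³/yr.
Hydraulic residence time τ = V/Q = 1.28e+06/7.7e+06 = 0.1662 yr.

0.166 yr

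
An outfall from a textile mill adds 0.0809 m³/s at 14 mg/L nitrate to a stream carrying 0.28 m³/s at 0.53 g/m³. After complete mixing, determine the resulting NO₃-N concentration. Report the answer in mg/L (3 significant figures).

By mass balance at complete mixing, C = (0.0809·14 + 0.28·0.53) / (0.0809 + 0.28) = 1.281/0.3609 = 3.549 mg/L.

3.55 mg/L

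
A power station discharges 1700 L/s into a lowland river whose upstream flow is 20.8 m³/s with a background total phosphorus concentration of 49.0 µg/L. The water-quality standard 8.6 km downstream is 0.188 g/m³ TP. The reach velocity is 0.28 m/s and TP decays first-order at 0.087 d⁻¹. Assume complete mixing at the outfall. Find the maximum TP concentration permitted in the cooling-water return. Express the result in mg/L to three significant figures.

1700 L/s = 1.7 m³/s.
49.0 µg/L = 0.049 mg/L.
Travel time to the compliance point: t = 8600/0.28 = 3.071e+04 s = 0.3555 d; decay factor exp(−0.087·0.3555) = 0.9695.
So the concentration just after mixing may be at most 0.188/0.9695 = 0.1939 mg/L.
Mass balance: 0.1939·22.5 = 1.7·Cₑ + 20.8·0.049.
Cₑ = (4.363 − 1.019) / 1.7 = 1.967 mg/L.

1.97 mg/L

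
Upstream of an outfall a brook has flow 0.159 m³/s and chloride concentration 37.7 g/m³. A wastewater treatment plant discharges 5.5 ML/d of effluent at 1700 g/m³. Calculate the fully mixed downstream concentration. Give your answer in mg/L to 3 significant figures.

5.5 ML/d = 0.06366 m³/s.
Conservation of mass across the mixing zone: C = (0.06366·1700 + 0.159·37.7) / (0.06366 + 0.159) = 114.2/0.2227 = 512.9 mg/L.

513 mg/L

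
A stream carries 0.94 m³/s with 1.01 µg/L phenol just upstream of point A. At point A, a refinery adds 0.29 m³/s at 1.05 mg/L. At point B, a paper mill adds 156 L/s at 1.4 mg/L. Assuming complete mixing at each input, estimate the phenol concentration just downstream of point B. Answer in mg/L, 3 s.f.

0.378 mg/L

1.01 µg/L = 0.00101 mg/L.
After input A: C = (0.94·0.00101 + 0.29·1.05) / 1.23 = 0.2483 mg/L.
156 L/s = 0.156 m³/s.
After input B: C = (1.23·0.2483 + 0.156·1.4) / 1.386 = 0.378 mg/L.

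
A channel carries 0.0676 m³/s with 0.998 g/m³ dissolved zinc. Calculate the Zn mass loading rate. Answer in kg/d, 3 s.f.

Mass flux = Q·C = 0.0676 m³/s × 0.998 g/m³ = 0.06746 g/s.
= 0.06746 g/s × 86.4 = 5.829 kg/d.

5.83 kg/d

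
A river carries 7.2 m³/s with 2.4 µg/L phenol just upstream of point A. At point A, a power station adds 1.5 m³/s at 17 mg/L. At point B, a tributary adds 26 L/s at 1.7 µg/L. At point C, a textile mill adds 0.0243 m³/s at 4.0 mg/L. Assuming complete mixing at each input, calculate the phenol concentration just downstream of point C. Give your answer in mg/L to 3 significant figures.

2.4 µg/L = 0.0024 mg/L.
After input A: C = (7.2·0.0024 + 1.5·17) / 8.7 = 2.933 mg/L.
26 L/s = 0.026 m³/s.
1.7 µg/L = 0.0017 mg/L.
After input B: C = (8.7·2.933 + 0.026·0.0017) / 8.726 = 2.924 mg/L.
After input C: C = (8.726·2.924 + 0.0243·4) / 8.75 = 2.927 mg/L.

2.93 mg/L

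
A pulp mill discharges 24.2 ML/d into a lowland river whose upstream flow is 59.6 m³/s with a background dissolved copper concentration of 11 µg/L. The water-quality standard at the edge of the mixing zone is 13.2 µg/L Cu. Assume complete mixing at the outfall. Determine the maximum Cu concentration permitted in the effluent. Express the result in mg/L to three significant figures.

0.481 mg/L

24.2 ML/d = 0.2801 m³/s.
11 µg/L = 0.011 mg/L.
13.2 µg/L = 0.0132 mg/L.
Mass balance: 0.0132·59.88 = 0.2801·Cₑ + 59.6·0.011.
Cₑ = (0.7904 − 0.6556) / 0.2801 = 0.4813 mg/L.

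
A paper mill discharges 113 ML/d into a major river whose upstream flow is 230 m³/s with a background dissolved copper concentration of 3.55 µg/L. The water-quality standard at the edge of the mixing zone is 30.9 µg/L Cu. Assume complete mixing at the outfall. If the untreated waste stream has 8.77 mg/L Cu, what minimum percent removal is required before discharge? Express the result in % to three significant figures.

44.8 %

113 ML/d = 1.308 m³/s.
3.55 µg/L = 0.00355 mg/L.
30.9 µg/L = 0.0309 mg/L.
Mass balance: 0.0309·231.3 = 1.308·Cₑ + 230·0.00355.
Cₑ = (7.147 − 0.8165) / 1.308 = 4.841 mg/L.
Required removal = 1 − 4.841/8.77 = 44.8 %.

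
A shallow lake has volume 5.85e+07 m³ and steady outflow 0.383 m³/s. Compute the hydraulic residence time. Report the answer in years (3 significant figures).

Q = 0.383 m³/s × 3.156e+07 s/yr = 1.209e+07 m³/yr.
Hydraulic residence time τ = V/Q = 5.85e+07/1.209e+07 = 4.84 yr.

4.84 yr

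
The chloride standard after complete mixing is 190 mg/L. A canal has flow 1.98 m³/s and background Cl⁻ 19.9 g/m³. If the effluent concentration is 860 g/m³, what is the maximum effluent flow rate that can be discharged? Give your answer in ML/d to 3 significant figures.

Mass balance at complete mixing: C_std·(Q_w + Q_r) = Q_w·C_e + Q_r·C_b.
Rearranging, Q_w = Q_r·(C_std − C_b)/(C_e − C_std) = 1.98·(190 − 19.9) / (860 − 190) = 0.5027 m³/s.
= 43.43 ML/d.

43.4 ML/d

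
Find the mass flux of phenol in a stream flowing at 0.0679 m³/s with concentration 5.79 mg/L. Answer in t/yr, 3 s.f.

Mass flux = Q·C = 0.0679 m³/s × 5.79 g/m³ = 0.3931 g/s.
= 0.3931 g/s × 31.56 = 12.41 t/yr.

12.4 t/yr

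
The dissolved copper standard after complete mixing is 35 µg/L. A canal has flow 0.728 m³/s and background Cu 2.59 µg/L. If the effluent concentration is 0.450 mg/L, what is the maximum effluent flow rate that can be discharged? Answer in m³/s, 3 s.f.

2.59 µg/L = 0.00259 mg/L.
35 µg/L = 0.035 mg/L.
Mass balance at complete mixing: C_std·(Q_w + Q_r) = Q_w·C_e + Q_r·C_b.
Rearranging, Q_w = Q_r·(C_std − C_b)/(C_e − C_std) = 0.728·(0.035 − 0.00259) / (0.45 − 0.035) = 0.05685 m³/s.

0.0569 m³/s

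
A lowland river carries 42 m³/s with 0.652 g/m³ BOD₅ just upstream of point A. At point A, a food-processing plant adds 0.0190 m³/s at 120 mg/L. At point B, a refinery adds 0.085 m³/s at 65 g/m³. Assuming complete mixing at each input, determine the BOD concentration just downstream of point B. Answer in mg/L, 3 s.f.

After input A: C = (42·0.652 + 0.019·120) / 42.02 = 0.706 mg/L.
After input B: C = (42.02·0.706 + 0.085·65) / 42.1 = 0.8358 mg/L.

0.836 mg/L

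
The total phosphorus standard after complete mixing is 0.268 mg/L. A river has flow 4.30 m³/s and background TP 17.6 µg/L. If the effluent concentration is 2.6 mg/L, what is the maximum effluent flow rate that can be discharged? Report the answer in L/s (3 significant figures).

17.6 µg/L = 0.0176 mg/L.
Mass balance at complete mixing: C_std·(Q_w + Q_r) = Q_w·C_e + Q_r·C_b.
Rearranging, Q_w = Q_r·(C_std − C_b)/(C_e − C_std) = 4.30·(0.268 − 0.0176) / (2.6 − 0.268) = 0.4617 m³/s.
= 461.7 L/s.

462 L/s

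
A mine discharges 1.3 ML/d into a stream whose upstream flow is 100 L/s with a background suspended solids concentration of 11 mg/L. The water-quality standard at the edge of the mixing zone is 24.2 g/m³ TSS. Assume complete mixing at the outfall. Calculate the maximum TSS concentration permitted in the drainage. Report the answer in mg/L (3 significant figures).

112 mg/L

1.3 ML/d = 0.01505 m³/s.
100 L/s = 0.1 m³/s.
Mass balance: 24.2·0.115 = 0.01505·Cₑ + 0.1·11.
Cₑ = (2.784 − 1.1) / 0.01505 = 111.9 mg/L.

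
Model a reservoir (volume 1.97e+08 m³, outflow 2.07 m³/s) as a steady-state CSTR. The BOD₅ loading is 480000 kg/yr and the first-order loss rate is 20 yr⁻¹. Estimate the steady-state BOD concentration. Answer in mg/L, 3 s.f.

Outflow Q = 2.07 m³/s × 3.156e+07 s/yr = 6.532e+07 m³/yr.
Steady-state CSTR mass balance: W = Q·C + k·V·C, so C = W/(Q + kV).
Q + kV = 6.532e+07 + 20·1.97e+08 = 4.005e+09 m³/yr.
C = 480000/4.005e+09 = 0.0001198 kg/m³ = 0.1198 mg/L.

0.120 mg/L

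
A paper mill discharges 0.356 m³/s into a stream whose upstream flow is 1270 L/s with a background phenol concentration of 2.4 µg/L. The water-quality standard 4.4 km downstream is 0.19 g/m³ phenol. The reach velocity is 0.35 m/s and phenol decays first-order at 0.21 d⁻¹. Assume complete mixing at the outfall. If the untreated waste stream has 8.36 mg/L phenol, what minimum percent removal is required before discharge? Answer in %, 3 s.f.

1270 L/s = 1.27 m³/s.
2.4 µg/L = 0.0024 mg/L.
Travel time to the compliance point: t = 4400/0.35 = 1.257e+04 s = 0.1455 d; decay factor exp(−0.21·0.1455) = 0.9699.
So the concentration just after mixing may be at most 0.19/0.9699 = 0.1959 mg/L.
Mass balance: 0.1959·1.626 = 0.356·Cₑ + 1.27·0.0024.
Cₑ = (0.3185 − 0.003048) / 0.356 = 0.8862 mg/L.
Required removal = 1 − 0.8862/8.36 = 89.4 %.

89.4 %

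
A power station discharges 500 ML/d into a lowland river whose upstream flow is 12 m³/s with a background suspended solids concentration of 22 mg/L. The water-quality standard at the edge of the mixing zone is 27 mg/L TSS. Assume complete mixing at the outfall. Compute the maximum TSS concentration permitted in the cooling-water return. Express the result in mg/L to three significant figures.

37.4 mg/L

500 ML/d = 5.787 m³/s.
Mass balance: 27·17.79 = 5.787·Cₑ + 12·22.
Cₑ = (480.2 − 264) / 5.787 = 37.37 mg/L.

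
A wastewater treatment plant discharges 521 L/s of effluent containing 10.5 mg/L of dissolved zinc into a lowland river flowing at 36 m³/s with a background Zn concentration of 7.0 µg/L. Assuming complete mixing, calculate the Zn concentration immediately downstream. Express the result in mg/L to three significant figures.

521 L/s = 0.521 m³/s.
7.0 µg/L = 0.007 mg/L.
By mass balance at complete mixing, C = (0.521·10.5 + 36·0.007) / (0.521 + 36) = 5.723/36.52 = 0.1567 mg/L.

0.157 mg/L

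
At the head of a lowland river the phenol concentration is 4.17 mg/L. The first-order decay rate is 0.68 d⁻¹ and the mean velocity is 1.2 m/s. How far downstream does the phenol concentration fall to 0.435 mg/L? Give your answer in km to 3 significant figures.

345 km

From C = C₀·e^(−kt), t = ln(C₀/C)/k = ln(4.17/0.435)/0.68 = 2.26/0.68 = 3.324 d.
Distance = v·t = 1.2 m/s × 2.872e+05 s = 3.446e+05 m = 344.6 km.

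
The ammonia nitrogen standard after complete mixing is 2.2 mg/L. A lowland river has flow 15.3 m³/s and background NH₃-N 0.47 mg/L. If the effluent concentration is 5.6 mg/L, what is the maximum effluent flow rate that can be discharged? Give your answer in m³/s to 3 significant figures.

Mass balance at complete mixing: C_std·(Q_w + Q_r) = Q_w·C_e + Q_r·C_b.
Rearranging, Q_w = Q_r·(C_std − C_b)/(C_e − C_std) = 15.3·(2.2 − 0.47) / (5.6 − 2.2) = 7.785 m³/s.

7.79 m³/s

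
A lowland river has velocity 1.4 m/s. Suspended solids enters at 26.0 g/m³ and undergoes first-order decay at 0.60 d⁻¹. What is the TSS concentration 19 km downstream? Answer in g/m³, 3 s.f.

Travel time t = 19 km / 1.4 m/s = 1.9e+04/1.4 = 1.357e+04 s = 0.1571 d.
First-order decay: C = 26.0·exp(−0.60·0.1571) = 26.0·0.9101 = 23.66 g/m³.

23.7 g/m³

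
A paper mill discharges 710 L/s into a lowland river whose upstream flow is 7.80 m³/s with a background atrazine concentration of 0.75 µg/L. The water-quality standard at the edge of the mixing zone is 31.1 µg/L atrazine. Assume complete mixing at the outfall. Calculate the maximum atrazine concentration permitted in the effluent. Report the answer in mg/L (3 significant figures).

710 L/s = 0.71 m³/s.
0.75 µg/L = 0.00075 mg/L.
31.1 µg/L = 0.0311 mg/L.
Mass balance: 0.0311·8.51 = 0.71·Cₑ + 7.8·0.00075.
Cₑ = (0.2647 − 0.00585) / 0.71 = 0.3645 mg/L.

0.365 mg/L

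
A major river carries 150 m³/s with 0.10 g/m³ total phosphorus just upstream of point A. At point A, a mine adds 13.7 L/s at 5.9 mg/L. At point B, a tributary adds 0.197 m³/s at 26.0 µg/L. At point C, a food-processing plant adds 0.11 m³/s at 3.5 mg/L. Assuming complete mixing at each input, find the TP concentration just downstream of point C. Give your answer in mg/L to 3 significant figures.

0.103 mg/L

13.7 L/s = 0.0137 m³/s.
After input A: C = (150·0.1 + 0.0137·5.9) / 150 = 0.1005 mg/L.
26.0 µg/L = 0.026 mg/L.
After input B: C = (150·0.1005 + 0.197·0.026) / 150.2 = 0.1004 mg/L.
After input C: C = (150.2·0.1004 + 0.11·3.5) / 150.3 = 0.1029 mg/L.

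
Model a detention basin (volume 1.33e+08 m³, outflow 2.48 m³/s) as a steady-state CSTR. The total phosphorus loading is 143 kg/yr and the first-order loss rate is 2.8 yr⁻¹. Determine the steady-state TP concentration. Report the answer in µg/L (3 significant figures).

Outflow Q = 2.48 m³/s × 3.156e+07 s/yr = 7.826e+07 m³/yr.
Steady-state CSTR mass balance: W = Q·C + k·V·C, so C = W/(Q + kV).
Q + kV = 7.826e+07 + 2.8·1.33e+08 = 4.507e+08 m³/yr.
C = 143/4.507e+08 = 3.173e-07 kg/m³ = 0.0003173 mg/L = 0.3173 µg/L.

0.317 µg/L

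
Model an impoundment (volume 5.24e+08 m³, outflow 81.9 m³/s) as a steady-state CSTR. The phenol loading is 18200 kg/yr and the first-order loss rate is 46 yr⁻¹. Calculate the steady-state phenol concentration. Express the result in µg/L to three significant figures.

0.682 µg/L

Outflow Q = 81.9 m³/s × 3.156e+07 s/yr = 2.585e+09 m³/yr.
Steady-state CSTR mass balance: W = Q·C + k·V·C, so C = W/(Q + kV).
Q + kV = 2.585e+09 + 46·5.24e+08 = 2.669e+10 m³/yr.
C = 18200/2.669e+10 = 6.819e-07 kg/m³ = 0.0006819 mg/L = 0.6819 µg/L.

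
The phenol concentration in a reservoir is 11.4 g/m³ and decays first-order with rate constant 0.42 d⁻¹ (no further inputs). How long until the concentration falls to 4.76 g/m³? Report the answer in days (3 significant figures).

2.08 d

t = ln(C₀/C)/k = ln(11.4/4.76)/0.42 = 0.8734/0.42 = 2.079 d.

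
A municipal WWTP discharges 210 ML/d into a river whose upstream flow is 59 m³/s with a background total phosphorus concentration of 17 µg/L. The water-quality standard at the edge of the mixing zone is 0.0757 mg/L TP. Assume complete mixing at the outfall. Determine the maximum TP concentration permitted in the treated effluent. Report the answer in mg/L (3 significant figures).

210 ML/d = 2.431 m³/s.
17 µg/L = 0.017 mg/L.
Mass balance: 0.0757·61.43 = 2.431·Cₑ + 59·0.017.
Cₑ = (4.65 − 1.003) / 2.431 = 1.501 mg/L.

1.50 mg/L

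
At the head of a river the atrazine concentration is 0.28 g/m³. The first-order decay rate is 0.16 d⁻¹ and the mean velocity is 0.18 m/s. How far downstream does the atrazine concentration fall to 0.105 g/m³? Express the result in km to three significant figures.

From C = C₀·e^(−kt), t = ln(C₀/C)/k = ln(0.28/0.105)/0.16 = 0.9808/0.16 = 6.13 d.
Distance = v·t = 0.18 m/s × 5.296e+05 s = 9.534e+04 m = 95.34 km.

95.3 km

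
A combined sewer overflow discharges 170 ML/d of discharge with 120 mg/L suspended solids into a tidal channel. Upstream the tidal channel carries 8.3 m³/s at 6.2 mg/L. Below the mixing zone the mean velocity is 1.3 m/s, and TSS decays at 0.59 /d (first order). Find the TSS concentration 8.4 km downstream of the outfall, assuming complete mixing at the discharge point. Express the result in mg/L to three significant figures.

170 ML/d = 1.968 m³/s.
After complete mixing, C₀ = (1.968·120 + 8.3·6.2) / 10.27 = 28.01 mg/L.
Travel time t = 8400 m / 1.3 m/s = 6462 s = 0.07479 d.
C = 28.01·exp(−0.59·0.07479) = 28.01·0.9568 = 26.8 mg/L.

26.8 mg/L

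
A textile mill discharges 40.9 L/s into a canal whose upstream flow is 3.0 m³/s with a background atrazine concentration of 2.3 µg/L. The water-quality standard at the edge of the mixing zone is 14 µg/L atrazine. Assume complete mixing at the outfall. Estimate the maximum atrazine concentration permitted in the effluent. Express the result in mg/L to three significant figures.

0.872 mg/L

40.9 L/s = 0.0409 m³/s.
2.3 µg/L = 0.0023 mg/L.
14 µg/L = 0.014 mg/L.
Mass balance: 0.014·3.041 = 0.0409·Cₑ + 3·0.0023.
Cₑ = (0.04257 − 0.0069) / 0.0409 = 0.8722 mg/L.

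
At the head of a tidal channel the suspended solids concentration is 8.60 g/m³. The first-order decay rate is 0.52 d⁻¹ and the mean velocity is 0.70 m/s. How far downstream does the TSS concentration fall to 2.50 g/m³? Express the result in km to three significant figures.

144 km

From C = C₀·e^(−kt), t = ln(C₀/C)/k = ln(8.60/2.50)/0.52 = 1.235/0.52 = 2.376 d.
Distance = v·t = 0.70 m/s × 2.053e+05 s = 1.437e+05 m = 143.7 km.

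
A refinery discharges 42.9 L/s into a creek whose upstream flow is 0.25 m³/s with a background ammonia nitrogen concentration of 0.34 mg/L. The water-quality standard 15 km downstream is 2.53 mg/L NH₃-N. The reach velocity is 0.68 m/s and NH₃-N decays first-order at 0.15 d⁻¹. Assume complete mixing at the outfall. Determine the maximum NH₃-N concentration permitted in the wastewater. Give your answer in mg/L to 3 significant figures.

16.0 mg/L

42.9 L/s = 0.0429 m³/s.
Travel time to the compliance point: t = 1.5e+04/0.68 = 2.206e+04 s = 0.2553 d; decay factor exp(−0.15·0.2553) = 0.9624.
So the concentration just after mixing may be at most 2.53/0.9624 = 2.629 mg/L.
Mass balance: 2.629·0.2929 = 0.0429·Cₑ + 0.25·0.34.
Cₑ = (0.77 − 0.085) / 0.0429 = 15.97 mg/L.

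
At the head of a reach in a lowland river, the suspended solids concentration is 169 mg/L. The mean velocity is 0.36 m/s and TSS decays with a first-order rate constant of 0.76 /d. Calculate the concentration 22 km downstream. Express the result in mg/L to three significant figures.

98.7 mg/L

Travel time t = 22 km / 0.36 m/s = 2.2e+04/0.36 = 6.111e+04 s = 0.7073 d.
First-order decay: C = 169·exp(−0.76·0.7073) = 169·0.5842 = 98.73 mg/L.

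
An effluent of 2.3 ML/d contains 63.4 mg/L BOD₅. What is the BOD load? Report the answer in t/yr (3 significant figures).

53.3 t/yr

2.3 ML/d = 0.02662 m³/s.
Mass flux = Q·C = 0.02662 m³/s × 63.4 g/m³ = 1.688 g/s.
= 1.688 g/s × 31.56 = 53.26 t/yr.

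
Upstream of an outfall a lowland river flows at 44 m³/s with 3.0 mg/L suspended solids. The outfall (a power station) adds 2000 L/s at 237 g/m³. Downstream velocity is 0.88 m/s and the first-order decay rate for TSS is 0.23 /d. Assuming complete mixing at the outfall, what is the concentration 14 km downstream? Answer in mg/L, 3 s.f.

12.6 mg/L

2000 L/s = 2 m³/s.
After complete mixing, C₀ = (2·237 + 44·3) / 46 = 13.17 mg/L.
Travel time t = 1.4e+04 m / 0.88 m/s = 1.591e+04 s = 0.1841 d.
C = 13.17·exp(−0.23·0.1841) = 13.17·0.9585 = 12.63 mg/L.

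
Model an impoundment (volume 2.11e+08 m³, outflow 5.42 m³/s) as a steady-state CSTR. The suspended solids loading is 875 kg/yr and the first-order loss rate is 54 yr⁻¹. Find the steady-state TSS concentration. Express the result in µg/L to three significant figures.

0.0757 µg/L

Outflow Q = 5.42 m³/s × 3.156e+07 s/yr = 1.71e+08 m³/yr.
Steady-state CSTR mass balance: W = Q·C + k·V·C, so C = W/(Q + kV).
Q + kV = 1.71e+08 + 54·2.11e+08 = 1.157e+10 m³/yr.
C = 875/1.157e+10 = 7.566e-08 kg/m³ = 7.566e-05 mg/L = 0.07566 µg/L.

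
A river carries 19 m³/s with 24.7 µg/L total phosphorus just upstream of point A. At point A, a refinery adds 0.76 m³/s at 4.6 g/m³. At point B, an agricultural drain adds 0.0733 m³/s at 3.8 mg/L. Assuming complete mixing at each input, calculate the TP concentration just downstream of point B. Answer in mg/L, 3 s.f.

0.214 mg/L

24.7 µg/L = 0.0247 mg/L.
After input A: C = (19·0.0247 + 0.76·4.6) / 19.76 = 0.2007 mg/L.
After input B: C = (19.76·0.2007 + 0.0733·3.8) / 19.83 = 0.214 mg/L.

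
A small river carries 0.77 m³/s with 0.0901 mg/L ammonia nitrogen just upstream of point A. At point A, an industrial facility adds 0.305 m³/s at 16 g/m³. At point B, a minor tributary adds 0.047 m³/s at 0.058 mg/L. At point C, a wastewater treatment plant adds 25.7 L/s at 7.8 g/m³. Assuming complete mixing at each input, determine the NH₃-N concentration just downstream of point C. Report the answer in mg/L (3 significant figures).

4.49 mg/L

After input A: C = (0.77·0.0901 + 0.305·16) / 1.075 = 4.604 mg/L.
After input B: C = (1.075·4.604 + 0.047·0.058) / 1.122 = 4.414 mg/L.
25.7 L/s = 0.0257 m³/s.
After input C: C = (1.122·4.414 + 0.0257·7.8) / 1.148 = 4.489 mg/L.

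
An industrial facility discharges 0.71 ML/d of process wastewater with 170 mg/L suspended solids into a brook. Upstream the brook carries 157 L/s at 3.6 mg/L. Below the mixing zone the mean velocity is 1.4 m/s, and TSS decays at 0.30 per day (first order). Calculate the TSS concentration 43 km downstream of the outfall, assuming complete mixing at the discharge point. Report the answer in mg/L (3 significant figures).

0.71 ML/d = 0.008218 m³/s.
157 L/s = 0.157 m³/s.
After complete mixing, C₀ = (0.008218·170 + 0.157·3.6) / 0.1652 = 11.88 mg/L.
Travel time t = 4.3e+04 m / 1.4 m/s = 3.071e+04 s = 0.3555 d.
C = 11.88·exp(−0.30·0.3555) = 11.88·0.8988 = 10.68 mg/L.

10.7 mg/L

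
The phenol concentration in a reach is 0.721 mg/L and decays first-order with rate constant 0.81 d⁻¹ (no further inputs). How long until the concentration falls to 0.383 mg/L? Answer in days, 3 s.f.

0.781 d

t = ln(C₀/C)/k = ln(0.721/0.383)/0.81 = 0.6326/0.81 = 0.781 d.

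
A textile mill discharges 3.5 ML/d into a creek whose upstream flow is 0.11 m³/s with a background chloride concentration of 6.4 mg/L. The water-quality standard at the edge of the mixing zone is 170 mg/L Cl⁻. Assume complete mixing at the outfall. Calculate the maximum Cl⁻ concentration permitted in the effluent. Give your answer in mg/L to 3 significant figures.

614 mg/L

3.5 ML/d = 0.04051 m³/s.
Mass balance: 170·0.1505 = 0.04051·Cₑ + 0.11·6.4.
Cₑ = (25.59 − 0.704) / 0.04051 = 614.2 mg/L.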